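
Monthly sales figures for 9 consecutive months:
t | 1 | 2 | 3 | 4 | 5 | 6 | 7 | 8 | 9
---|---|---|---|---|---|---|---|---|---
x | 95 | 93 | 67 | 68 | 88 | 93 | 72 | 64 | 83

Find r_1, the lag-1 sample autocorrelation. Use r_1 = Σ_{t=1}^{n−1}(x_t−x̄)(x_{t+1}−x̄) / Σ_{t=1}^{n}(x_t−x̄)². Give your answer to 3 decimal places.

0.135

Mean x̄ = (95 + 93 + 67 + 68 + 88 + 93 + 72 + 64 + 83)/9 = 80.3333
Numerator Σ_{t=1}^{8}(x_t−x̄)(x_{t+1}−x̄) = 170.8889
Denominator Σ(x_t−x̄)² = 1268.0000
r_1 = 170.8889 / 1268.0000 = 0.135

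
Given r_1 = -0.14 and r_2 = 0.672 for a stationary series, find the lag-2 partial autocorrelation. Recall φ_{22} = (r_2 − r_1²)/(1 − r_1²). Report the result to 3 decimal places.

0.665

φ_{22} = (r_2 − r_1²) / (1 − r_1²)
r_1² = (-0.14)² = 0.0196
Numerator = 0.672 − 0.0196 = 0.6524; denominator = 1 − 0.0196 = 0.9804
φ_{22} = 0.6524 / 0.9804 = 0.665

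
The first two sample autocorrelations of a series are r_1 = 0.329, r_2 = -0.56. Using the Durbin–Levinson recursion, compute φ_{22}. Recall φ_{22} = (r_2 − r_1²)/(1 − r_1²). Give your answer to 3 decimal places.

-0.749

φ_{22} = (r_2 − r_1²) / (1 − r_1²)
r_1² = (0.329)² = 0.108241
Numerator = -0.56 − 0.1082 = -0.6682; denominator = 1 − 0.1082 = 0.8918
φ_{22} = -0.6682 / 0.8918 = -0.749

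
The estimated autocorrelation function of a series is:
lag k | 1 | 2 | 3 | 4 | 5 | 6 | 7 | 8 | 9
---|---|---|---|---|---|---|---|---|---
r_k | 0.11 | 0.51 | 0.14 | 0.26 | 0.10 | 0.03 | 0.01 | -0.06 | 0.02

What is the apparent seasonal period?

The largest autocorrelation is r_2 = 0.51, with a weaker echo at lag 4 (0.26); the remaining lags stay at or below 0.14.
The dominant spike at lag 2 indicates a seasonal period of 2.

2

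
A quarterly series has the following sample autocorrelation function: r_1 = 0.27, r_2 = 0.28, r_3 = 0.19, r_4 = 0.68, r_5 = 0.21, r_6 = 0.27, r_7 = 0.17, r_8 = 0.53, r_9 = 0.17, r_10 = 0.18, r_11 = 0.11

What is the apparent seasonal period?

4

The largest autocorrelation is r_4 = 0.68, with a weaker echo at lag 8 (0.53); the remaining lags stay at or below 0.28.
The dominant spike at lag 4 indicates a seasonal period of 4.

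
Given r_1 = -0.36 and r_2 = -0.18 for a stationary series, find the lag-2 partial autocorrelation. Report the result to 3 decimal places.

φ_{22} = (r_2 − r_1²) / (1 − r_1²)
r_1² = (-0.36)² = 0.1296
Numerator = -0.18 − 0.1296 = -0.3096; denominator = 1 − 0.1296 = 0.8704
φ_{22} = -0.3096 / 0.8704 = -0.356

-0.356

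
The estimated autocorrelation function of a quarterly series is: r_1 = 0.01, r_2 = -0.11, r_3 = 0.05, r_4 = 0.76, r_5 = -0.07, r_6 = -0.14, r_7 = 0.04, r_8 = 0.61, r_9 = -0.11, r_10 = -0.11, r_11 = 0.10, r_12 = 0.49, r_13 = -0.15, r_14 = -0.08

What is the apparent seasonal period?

The largest autocorrelation is r_4 = 0.76, with weaker echoes at lags 8 (0.61) and 12 (0.49); the remaining lags stay at or below 0.10.
The dominant spike at lag 4 indicates a seasonal period of 4.

4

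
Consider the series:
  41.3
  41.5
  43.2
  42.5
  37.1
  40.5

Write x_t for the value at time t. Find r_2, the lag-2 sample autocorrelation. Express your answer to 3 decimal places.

Mean x̄ = (41.3 + 41.5 + 43.2 + 42.5 + 37.1 + 40.5)/6 = 41.0167
Deviations from mean: 0.2833, 0.4833, 2.1833, 1.4833, -3.9167, -0.5167
Σ(x_t−x̄)(x_{t+2}−x̄) = (0.6186) + (0.7169) + (-8.5514) + (-0.7664) = -7.9822
Denominator Σ(x_t−x̄)² = 22.8883
r_2 = -7.9822 / 22.8883 = -0.349

-0.349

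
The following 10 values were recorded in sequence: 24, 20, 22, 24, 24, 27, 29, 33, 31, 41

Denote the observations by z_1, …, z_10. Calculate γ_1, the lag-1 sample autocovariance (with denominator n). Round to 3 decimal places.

Mean z̄ = (24 + 20 + 22 + 24 + 24 + 27 + 29 + 33 + 31 + 41)/10 = 27.5000
Σ_{t=1}^{9}(z_t−z̄)(z_{t+1}−z̄) = 174.7500
γ_1 = 174.7500 / 10 = 17.475

17.475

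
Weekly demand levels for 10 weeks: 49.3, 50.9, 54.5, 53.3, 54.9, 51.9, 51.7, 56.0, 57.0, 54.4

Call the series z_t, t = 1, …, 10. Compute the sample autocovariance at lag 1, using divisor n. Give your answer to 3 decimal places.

Mean z̄ = (49.3 + 50.9 + 54.5 + 53.3 + 54.9 + 51.9 + 51.7 + 56.0 + 57.0 + 54.4)/10 = 53.3900
Σ_{t=1}^{9}(z_t−z̄)(z_{t+1}−z̄) = 16.1099
γ_1 = 16.1099 / 10 = 1.611

1.611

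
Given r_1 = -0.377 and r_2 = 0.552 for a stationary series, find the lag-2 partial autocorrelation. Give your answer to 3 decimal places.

φ_{22} = (r_2 − r_1²) / (1 − r_1²)
r_1² = (-0.377)² = 0.142129
Numerator = 0.552 − 0.1421 = 0.4099; denominator = 1 − 0.1421 = 0.8579
φ_{22} = 0.4099 / 0.8579 = 0.478

0.478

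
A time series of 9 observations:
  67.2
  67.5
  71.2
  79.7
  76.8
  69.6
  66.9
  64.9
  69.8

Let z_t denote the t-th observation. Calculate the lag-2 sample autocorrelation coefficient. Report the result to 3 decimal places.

-0.251

Mean z̄ = (67.2 + 67.5 + 71.2 + 79.7 + 76.8 + 69.6 + 66.9 + 64.9 + 69.8)/9 = 70.4000
Numerator Σ_{t=1}^{7}(z_t−z̄)(z_{t+2}−z̄) = -47.7500
Denominator Σ(z_t−z̄)² = 190.2400
r_2 = -47.7500 / 190.2400 = -0.251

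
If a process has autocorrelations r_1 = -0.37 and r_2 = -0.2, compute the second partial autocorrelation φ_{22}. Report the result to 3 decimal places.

φ_{22} = (r_2 − r_1²) / (1 − r_1²)
r_1² = (-0.37)² = 0.1369
Numerator = -0.2 − 0.1369 = -0.3369; denominator = 1 − 0.1369 = 0.8631
φ_{22} = -0.3369 / 0.8631 = -0.390

-0.390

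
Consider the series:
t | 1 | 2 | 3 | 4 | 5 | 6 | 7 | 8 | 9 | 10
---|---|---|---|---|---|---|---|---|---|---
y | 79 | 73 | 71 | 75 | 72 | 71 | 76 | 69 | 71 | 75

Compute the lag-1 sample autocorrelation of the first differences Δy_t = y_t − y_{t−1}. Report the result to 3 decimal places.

First differences Δy: -6, -2, 4, -3, -1, 5, -7, 2, 4
Mean of differences = -0.4444
Numerator Σ(Δy_t−Δȳ)(Δy_{t+1}−Δȳ) = -52.0864
Denominator Σ(Δy_t−Δȳ)² = 158.2222
r_1(Δy) = -52.0864 / 158.2222 = -0.329

-0.329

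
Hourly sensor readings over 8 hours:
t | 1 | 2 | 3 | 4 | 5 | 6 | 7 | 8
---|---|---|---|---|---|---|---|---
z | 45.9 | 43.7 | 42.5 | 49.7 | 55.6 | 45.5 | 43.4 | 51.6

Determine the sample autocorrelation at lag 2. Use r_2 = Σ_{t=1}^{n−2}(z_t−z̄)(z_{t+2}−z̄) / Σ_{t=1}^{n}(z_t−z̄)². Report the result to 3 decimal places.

Mean z̄ = (45.9 + 43.7 + 42.5 + 49.7 + 55.6 + 45.5 + 43.4 + 51.6)/8 = 47.2375
Numerator Σ_{t=1}^{6}(z_t−z̄)(z_{t+2}−z̄) = -85.9416
Denominator Σ(z_t−z̄)² = 149.5188
r_2 = -85.9416 / 149.5188 = -0.575

-0.575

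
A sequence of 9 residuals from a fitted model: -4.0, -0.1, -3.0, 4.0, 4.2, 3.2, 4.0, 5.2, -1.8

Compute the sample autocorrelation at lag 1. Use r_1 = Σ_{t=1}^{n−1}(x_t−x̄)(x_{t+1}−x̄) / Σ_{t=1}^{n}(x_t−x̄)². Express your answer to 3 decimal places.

0.187

Mean x̄ = (-4.0 − 0.1 − 3.0 + 4.0 + 4.2 + 3.2 + 4.0 + 5.2 − 1.8)/9 = 1.3000
Numerator Σ_{t=1}^{8}(x_t−x̄)(x_{t+1}−x̄) = 18.7400
Denominator Σ(x_t−x̄)² = 99.9600
r_1 = 18.7400 / 99.9600 = 0.187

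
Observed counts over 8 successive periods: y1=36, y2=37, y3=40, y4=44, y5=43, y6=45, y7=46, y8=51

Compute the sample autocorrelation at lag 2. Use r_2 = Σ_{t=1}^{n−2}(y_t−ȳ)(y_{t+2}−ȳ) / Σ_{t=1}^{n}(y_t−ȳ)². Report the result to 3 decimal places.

0.192

Mean ȳ = (36 + 37 + 40 + 44 + 43 + 45 + 46 + 51)/8 = 42.7500
Numerator Σ_{t=1}^{6}(y_t−ȳ)(y_{t+2}−ȳ) = 32.8750
Denominator Σ(y_t−ȳ)² = 171.5000
r_2 = 32.8750 / 171.5000 = 0.192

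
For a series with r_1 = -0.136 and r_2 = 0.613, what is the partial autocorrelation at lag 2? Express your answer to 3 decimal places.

φ_{22} = (r_2 − r_1²) / (1 − r_1²)
r_1² = (-0.136)² = 0.018496
Numerator = 0.613 − 0.0185 = 0.5945; denominator = 1 − 0.0185 = 0.9815
φ_{22} = 0.5945 / 0.9815 = 0.606

0.606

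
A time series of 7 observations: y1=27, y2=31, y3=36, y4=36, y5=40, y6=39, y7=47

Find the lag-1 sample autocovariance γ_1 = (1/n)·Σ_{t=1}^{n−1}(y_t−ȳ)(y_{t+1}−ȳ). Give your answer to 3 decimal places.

Mean ȳ = (27 + 31 + 36 + 36 + 40 + 39 + 47)/7 = 36.5714
Σ_{t=1}^{6}(y_t−ȳ)(y_{t+1}−ȳ) = 88.5306
γ_1 = 88.5306 / 7 = 12.647

12.647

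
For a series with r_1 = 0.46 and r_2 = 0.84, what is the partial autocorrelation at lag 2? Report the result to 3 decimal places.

φ_{22} = (r_2 − r_1²) / (1 − r_1²)
r_1² = (0.46)² = 0.2116
Numerator = 0.84 − 0.2116 = 0.6284; denominator = 1 − 0.2116 = 0.7884
φ_{22} = 0.6284 / 0.7884 = 0.797

0.797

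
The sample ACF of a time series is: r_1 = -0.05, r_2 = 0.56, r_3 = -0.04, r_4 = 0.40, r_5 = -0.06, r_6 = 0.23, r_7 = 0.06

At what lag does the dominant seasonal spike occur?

2

The largest autocorrelation is r_2 = 0.56, with weaker echoes at lags 4 (0.40) and 6 (0.23); the remaining lags stay at or below 0.06.
The dominant spike at lag 2 indicates a seasonal period of 2.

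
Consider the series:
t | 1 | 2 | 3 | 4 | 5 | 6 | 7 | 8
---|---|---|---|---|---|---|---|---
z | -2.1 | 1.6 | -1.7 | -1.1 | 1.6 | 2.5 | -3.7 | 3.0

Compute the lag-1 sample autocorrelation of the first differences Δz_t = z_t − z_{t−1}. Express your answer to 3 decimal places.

-0.479

First differences Δz: 3.7, -3.3, 0.6, 2.7, 0.9, -6.2, 6.7
Mean of differences = 0.7286
Numerator Σ(Δz_t−Δz̄)(Δz_{t+1}−Δz̄) = -53.9294
Denominator Σ(Δz_t−Δz̄)² = 112.6543
r_1(Δz) = -53.9294 / 112.6543 = -0.479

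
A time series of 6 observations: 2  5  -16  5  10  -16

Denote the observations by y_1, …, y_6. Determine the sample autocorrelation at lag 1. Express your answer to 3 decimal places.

Mean ȳ = (2 + 5 − 16 + 5 + 10 − 16)/6 = -1.6667
Deviations from mean: 3.6667, 6.6667, -14.3333, 6.6667, 11.6667, -14.3333
Σ(y_t−ȳ)(y_{t+1}−ȳ) = (24.4444) + (-95.5556) + (-95.5556) + (77.7778) + (-167.2222) = -256.1111
Denominator Σ(y_t−ȳ)² = 649.3333
r_1 = -256.1111 / 649.3333 = -0.394

-0.394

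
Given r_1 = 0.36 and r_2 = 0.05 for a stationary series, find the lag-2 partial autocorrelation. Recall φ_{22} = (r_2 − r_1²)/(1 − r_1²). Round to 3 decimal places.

-0.091

φ_{22} = (r_2 − r_1²) / (1 − r_1²)
r_1² = (0.36)² = 0.1296
Numerator = 0.05 − 0.1296 = -0.0796; denominator = 1 − 0.1296 = 0.8704
φ_{22} = -0.0796 / 0.8704 = -0.091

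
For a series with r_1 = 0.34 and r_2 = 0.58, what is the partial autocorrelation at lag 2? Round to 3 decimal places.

0.525

φ_{22} = (r_2 − r_1²) / (1 − r_1²)
r_1² = (0.34)² = 0.1156
Numerator = 0.58 − 0.1156 = 0.4644; denominator = 1 − 0.1156 = 0.8844
φ_{22} = 0.4644 / 0.8844 = 0.525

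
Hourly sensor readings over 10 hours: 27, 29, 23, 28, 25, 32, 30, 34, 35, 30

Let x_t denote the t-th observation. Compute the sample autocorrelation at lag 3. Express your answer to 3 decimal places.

-0.140

Mean x̄ = (27 + 29 + 23 + 28 + 25 + 32 + 30 + 34 + 35 + 30)/10 = 29.3000
Σ(x_t−x̄)(x_{t+3}−x̄) = (2.9900) + (1.2900) + (-17.0100) + (-0.9100) + (-20.2100) + (15.3900) + (0.4900) = -17.9700
Denominator Σ(x_t−x̄)² = 128.1000
r_3 = -17.9700 / 128.1000 = -0.140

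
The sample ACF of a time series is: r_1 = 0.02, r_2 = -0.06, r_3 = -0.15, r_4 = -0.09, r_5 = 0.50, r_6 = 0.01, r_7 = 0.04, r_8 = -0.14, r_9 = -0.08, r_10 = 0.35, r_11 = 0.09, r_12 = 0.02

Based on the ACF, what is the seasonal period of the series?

5

The largest autocorrelation is r_5 = 0.50, with a weaker echo at lag 10 (0.35); the remaining lags stay at or below 0.09.
The dominant spike at lag 5 indicates a seasonal period of 5.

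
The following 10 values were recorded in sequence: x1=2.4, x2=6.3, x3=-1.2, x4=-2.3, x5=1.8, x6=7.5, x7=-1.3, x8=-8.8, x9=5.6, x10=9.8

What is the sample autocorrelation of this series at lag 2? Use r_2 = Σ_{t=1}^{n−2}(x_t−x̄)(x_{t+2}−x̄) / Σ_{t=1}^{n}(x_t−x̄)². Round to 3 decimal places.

Mean x̄ = (2.4 + 6.3 − 1.2 − 2.3 + 1.8 + 7.5 − 1.3 − 8.8 + 5.6 + 9.8)/10 = 1.9800
Numerator Σ_{t=1}^{8}(x_t−x̄)(x_{t+2}−x̄) = -197.9668
Denominator Σ(x_t−x̄)² = 278.9960
r_2 = -197.9668 / 278.9960 = -0.710

-0.710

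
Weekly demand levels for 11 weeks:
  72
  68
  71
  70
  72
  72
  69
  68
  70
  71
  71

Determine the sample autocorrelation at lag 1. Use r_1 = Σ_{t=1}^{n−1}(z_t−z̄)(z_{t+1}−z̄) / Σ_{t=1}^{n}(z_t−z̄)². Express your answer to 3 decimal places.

-0.066

Mean z̄ = (72 + 68 + 71 + 70 + 72 + 72 + 69 + 68 + 70 + 71 + 71)/11 = 70.3636
Numerator Σ_{t=1}^{10}(z_t−z̄)(z_{t+1}−z̄) = -1.4959
Denominator Σ(z_t−z̄)² = 22.5455
r_1 = -1.4959 / 22.5455 = -0.066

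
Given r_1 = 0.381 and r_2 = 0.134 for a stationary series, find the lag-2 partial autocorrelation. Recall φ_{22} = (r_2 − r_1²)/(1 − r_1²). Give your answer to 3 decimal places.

-0.013

φ_{22} = (r_2 − r_1²) / (1 − r_1²)
r_1² = (0.381)² = 0.145161
Numerator = 0.134 − 0.1452 = -0.0112; denominator = 1 − 0.1452 = 0.8548
φ_{22} = -0.0112 / 0.8548 = -0.013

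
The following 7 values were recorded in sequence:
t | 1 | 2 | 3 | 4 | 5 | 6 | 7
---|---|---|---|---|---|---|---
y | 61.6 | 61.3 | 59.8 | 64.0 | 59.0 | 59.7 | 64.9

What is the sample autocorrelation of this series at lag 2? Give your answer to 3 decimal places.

-0.313

Mean ȳ = (61.6 + 61.3 + 59.8 + 64.0 + 59.0 + 59.7 + 64.9)/7 = 61.4714
Σ(y_t−ȳ)(y_{t+2}−ȳ) = (-0.2149) + (-0.4335) + (4.1308) + (-4.4792) + (-8.4735) = -9.4702
Denominator Σ(y_t−ȳ)² = 30.2343
r_2 = -9.4702 / 30.2343 = -0.313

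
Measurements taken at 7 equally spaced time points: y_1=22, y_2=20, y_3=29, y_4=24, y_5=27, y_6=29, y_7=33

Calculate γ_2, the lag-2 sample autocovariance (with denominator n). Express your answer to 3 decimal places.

Mean ȳ = (22 + 20 + 29 + 24 + 27 + 29 + 33)/7 = 26.2857
Σ_{t=1}^{5}(y_t−ȳ)(y_{t+2}−ȳ) = 3.2653
γ_2 = 3.2653 / 7 = 0.466

0.466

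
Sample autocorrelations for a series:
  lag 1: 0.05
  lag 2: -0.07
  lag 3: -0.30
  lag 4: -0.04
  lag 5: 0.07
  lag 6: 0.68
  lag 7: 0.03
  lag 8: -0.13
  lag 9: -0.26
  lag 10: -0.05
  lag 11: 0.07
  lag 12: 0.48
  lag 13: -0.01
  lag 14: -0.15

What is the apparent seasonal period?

The largest autocorrelation is r_6 = 0.68, with a weaker echo at lag 12 (0.48); the remaining lags stay at or below 0.07.
The dominant spike at lag 6 indicates a seasonal period of 6.

6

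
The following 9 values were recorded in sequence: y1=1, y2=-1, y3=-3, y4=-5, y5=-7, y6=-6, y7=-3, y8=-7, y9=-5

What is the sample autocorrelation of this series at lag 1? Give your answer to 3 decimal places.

Mean ȳ = (1 − 1 − 3 − 5 − 7 − 6 − 3 − 7 − 5)/9 = -4.0000
Numerator Σ_{t=1}^{8}(y_t−ȳ)(y_{t+1}−ȳ) = 24.0000
Denominator Σ(y_t−ȳ)² = 60.0000
r_1 = 24.0000 / 60.0000 = 0.400

0.400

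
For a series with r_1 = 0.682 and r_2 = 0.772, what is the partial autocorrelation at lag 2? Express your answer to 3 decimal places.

0.574

φ_{22} = (r_2 − r_1²) / (1 − r_1²)
r_1² = (0.682)² = 0.465124
Numerator = 0.772 − 0.4651 = 0.3069; denominator = 1 − 0.4651 = 0.5349
φ_{22} = 0.3069 / 0.5349 = 0.574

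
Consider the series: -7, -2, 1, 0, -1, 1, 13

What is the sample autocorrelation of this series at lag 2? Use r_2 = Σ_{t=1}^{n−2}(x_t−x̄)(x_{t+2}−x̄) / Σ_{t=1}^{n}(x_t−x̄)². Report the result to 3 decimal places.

-0.099

Mean x̄ = (-7 − 2 + 1 + 0 − 1 + 1 + 13)/7 = 0.7143
Σ(x_t−x̄)(x_{t+2}−x̄) = (-2.2041) + (1.9388) + (-0.4898) + (-0.2041) + (-21.0612) = -22.0204
Denominator Σ(x_t−x̄)² = 221.4286
r_2 = -22.0204 / 221.4286 = -0.099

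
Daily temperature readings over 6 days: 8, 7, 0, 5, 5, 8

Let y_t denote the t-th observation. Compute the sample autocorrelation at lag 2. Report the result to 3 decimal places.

Mean ȳ = (8 + 7 + 0 + 5 + 5 + 8)/6 = 5.5000
Σ(y_t−ȳ)(y_{t+2}−ȳ) = (-13.7500) + (-0.7500) + (2.7500) + (-1.2500) = -13.0000
Denominator Σ(y_t−ȳ)² = 45.5000
r_2 = -13.0000 / 45.5000 = -0.286

-0.286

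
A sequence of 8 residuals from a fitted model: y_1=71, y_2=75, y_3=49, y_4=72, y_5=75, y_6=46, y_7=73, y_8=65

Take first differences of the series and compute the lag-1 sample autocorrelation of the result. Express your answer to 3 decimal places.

-0.602

First differences Δy: 4, -26, 23, 3, -29, 27, -8
Mean of differences = -0.8571
Numerator Σ(Δy_t−Δȳ)(Δy_{t+1}−Δȳ) = -1721.4490
Denominator Σ(Δy_t−Δȳ)² = 2858.8571
r_1(Δy) = -1721.4490 / 2858.8571 = -0.602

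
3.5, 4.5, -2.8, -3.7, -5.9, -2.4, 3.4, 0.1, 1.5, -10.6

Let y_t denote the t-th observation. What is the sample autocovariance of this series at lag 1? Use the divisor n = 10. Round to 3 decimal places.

1.782

Mean ȳ = (3.5 + 4.5 − 2.8 − 3.7 − 5.9 − 2.4 + 3.4 + 0.1 + 1.5 − 10.6)/10 = -1.2400
Σ_{t=1}^{9}(y_t−ȳ)(y_{t+1}−ȳ) = 17.8204
γ_1 = 17.8204 / 10 = 1.782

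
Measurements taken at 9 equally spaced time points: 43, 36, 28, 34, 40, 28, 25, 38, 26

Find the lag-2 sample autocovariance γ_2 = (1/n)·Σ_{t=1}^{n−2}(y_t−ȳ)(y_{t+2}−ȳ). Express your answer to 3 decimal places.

Mean ȳ = (43 + 36 + 28 + 34 + 40 + 28 + 25 + 38 + 26)/9 = 33.1111
Σ_{t=1}^{7}(y_t−ȳ)(y_{t+2}−ȳ) = -110.9136
γ_2 = -110.9136 / 9 = -12.324

-12.324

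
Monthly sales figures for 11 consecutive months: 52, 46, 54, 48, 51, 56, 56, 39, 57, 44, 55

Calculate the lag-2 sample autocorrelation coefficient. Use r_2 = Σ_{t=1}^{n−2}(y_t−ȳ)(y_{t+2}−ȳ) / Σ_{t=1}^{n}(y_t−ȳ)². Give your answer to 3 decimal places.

0.242

Mean ȳ = (52 + 46 + 54 + 48 + 51 + 56 + 56 + 39 + 57 + 44 + 55)/11 = 50.7273
Numerator Σ_{t=1}^{9}(y_t−ȳ)(y_{t+2}−ȳ) = 81.9421
Denominator Σ(y_t−ȳ)² = 338.1818
r_2 = 81.9421 / 338.1818 = 0.242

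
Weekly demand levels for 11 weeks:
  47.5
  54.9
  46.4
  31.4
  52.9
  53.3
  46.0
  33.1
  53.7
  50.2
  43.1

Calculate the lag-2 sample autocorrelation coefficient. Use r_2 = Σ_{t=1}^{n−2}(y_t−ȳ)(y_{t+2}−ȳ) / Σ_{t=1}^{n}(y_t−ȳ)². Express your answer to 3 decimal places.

Mean ȳ = (47.5 + 54.9 + 46.4 + 31.4 + 52.9 + 53.3 + 46.0 + 33.1 + 53.7 + 50.2 + 43.1)/11 = 46.5909
Numerator Σ_{t=1}^{9}(y_t−ȳ)(y_{t+2}−ȳ) = -401.4656
Denominator Σ(y_t−ȳ)² = 643.5891
r_2 = -401.4656 / 643.5891 = -0.624

-0.624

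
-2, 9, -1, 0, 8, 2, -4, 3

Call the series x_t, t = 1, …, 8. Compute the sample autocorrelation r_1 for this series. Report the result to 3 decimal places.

Mean x̄ = (-2 + 9 − 1 + 0 + 8 + 2 − 4 + 3)/8 = 1.8750
Deviations from mean: -3.8750, 7.1250, -2.8750, -1.8750, 6.1250, 0.1250, -5.8750, 1.1250
Numerator Σ_{t=1}^{7}(x_t−x̄)(x_{t+1}−x̄) = -60.7656
Denominator Σ(x_t−x̄)² = 150.8750
r_1 = -60.7656 / 150.8750 = -0.403

-0.403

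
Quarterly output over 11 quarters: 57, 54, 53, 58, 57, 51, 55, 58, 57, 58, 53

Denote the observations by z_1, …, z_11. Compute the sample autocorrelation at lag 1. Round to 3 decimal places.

Mean z̄ = (57 + 54 + 53 + 58 + 57 + 51 + 55 + 58 + 57 + 58 + 53)/11 = 55.5455
Numerator Σ_{t=1}^{10}(z_t−z̄)(z_{t+1}−z̄) = -5.5702
Denominator Σ(z_t−z̄)² = 60.7273
r_1 = -5.5702 / 60.7273 = -0.092

-0.092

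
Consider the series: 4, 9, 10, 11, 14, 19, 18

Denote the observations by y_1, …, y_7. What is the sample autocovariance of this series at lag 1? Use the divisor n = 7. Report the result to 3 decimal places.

Mean ȳ = (4 + 9 + 10 + 11 + 14 + 19 + 18)/7 = 12.1429
Deviations: -8.1429, -3.1429, -2.1429, -1.1429, 1.8571, 6.8571, 5.8571
Σ_{t=1}^{6}(y_t−ȳ)(y_{t+1}−ȳ) = 85.5510
γ_1 = 85.5510 / 7 = 12.222

12.222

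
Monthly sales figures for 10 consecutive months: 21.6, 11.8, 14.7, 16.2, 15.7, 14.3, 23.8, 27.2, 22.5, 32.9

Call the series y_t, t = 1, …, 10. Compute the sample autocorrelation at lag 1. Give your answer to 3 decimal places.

0.369

Mean ȳ = (21.6 + 11.8 + 14.7 + 16.2 + 15.7 + 14.3 + 23.8 + 27.2 + 22.5 + 32.9)/10 = 20.0700
Numerator Σ_{t=1}^{9}(y_t−ȳ)(y_{t+1}−ȳ) = 148.2411
Denominator Σ(y_t−ȳ)² = 402.2010
r_1 = 148.2411 / 402.2010 = 0.369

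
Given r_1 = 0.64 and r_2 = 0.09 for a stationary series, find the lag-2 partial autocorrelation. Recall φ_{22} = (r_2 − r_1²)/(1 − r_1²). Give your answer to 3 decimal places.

φ_{22} = (r_2 − r_1²) / (1 − r_1²)
r_1² = (0.64)² = 0.4096
Numerator = 0.09 − 0.4096 = -0.3196; denominator = 1 − 0.4096 = 0.5904
φ_{22} = -0.3196 / 0.5904 = -0.541

-0.541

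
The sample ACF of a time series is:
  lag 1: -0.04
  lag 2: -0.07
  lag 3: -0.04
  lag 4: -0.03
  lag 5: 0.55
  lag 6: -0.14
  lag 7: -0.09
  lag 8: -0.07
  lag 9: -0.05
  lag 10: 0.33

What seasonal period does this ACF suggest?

The largest autocorrelation is r_5 = 0.55, with a weaker echo at lag 10 (0.33); the remaining lags stay at or below -0.03.
The dominant spike at lag 5 indicates a seasonal period of 5.

5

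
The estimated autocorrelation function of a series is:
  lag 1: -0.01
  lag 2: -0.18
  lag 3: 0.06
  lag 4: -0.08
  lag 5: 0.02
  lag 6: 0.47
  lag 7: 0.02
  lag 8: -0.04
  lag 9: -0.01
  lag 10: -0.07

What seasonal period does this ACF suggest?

6

The largest autocorrelation is r_6 = 0.47; the remaining lags stay at or below 0.06.
The dominant spike at lag 6 indicates a seasonal period of 6.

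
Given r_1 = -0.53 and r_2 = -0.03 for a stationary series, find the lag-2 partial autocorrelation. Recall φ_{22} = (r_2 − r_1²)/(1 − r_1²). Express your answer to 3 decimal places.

φ_{22} = (r_2 − r_1²) / (1 − r_1²)
r_1² = (-0.53)² = 0.2809
Numerator = -0.03 − 0.2809 = -0.3109; denominator = 1 − 0.2809 = 0.7191
φ_{22} = -0.3109 / 0.7191 = -0.432

-0.432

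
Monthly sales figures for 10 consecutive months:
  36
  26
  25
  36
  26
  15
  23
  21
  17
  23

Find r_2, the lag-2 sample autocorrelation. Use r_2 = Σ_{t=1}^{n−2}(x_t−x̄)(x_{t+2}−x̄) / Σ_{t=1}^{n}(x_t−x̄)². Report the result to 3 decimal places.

Mean x̄ = (36 + 26 + 25 + 36 + 26 + 15 + 23 + 21 + 17 + 23)/10 = 24.8000
Numerator Σ_{t=1}^{8}(x_t−x̄)(x_{t+2}−x̄) = -37.8800
Denominator Σ(x_t−x̄)² = 431.6000
r_2 = -37.8800 / 431.6000 = -0.088

-0.088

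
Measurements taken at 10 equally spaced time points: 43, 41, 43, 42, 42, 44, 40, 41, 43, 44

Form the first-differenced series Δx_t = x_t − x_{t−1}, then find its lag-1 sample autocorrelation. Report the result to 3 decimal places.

First differences Δx: -2, 2, -1, 0, 2, -4, 1, 2, 1
Mean of differences = 0.1111
Numerator Σ(Δx_t−Δx̄)(Δx_{t+1}−Δx̄) = -14.2346
Denominator Σ(Δx_t−Δx̄)² = 34.8889
r_1(Δx) = -14.2346 / 34.8889 = -0.408

-0.408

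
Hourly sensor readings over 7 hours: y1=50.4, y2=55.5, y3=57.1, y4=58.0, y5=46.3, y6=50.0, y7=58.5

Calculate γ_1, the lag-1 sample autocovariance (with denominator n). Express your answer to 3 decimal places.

Mean ȳ = (50.4 + 55.5 + 57.1 + 58.0 + 46.3 + 50.0 + 58.5)/7 = 53.6857
Deviations: -3.2857, 1.8143, 3.4143, 4.3143, -7.3857, -3.6857, 4.8143
Σ_{t=1}^{6}(y_t−ȳ)(y_{t+1}−ȳ) = -7.4231
γ_1 = -7.4231 / 7 = -1.060

-1.060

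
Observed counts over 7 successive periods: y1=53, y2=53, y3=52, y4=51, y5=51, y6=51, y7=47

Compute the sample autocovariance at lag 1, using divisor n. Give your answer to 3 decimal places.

0.793

Mean ȳ = (53 + 53 + 52 + 51 + 51 + 51 + 47)/7 = 51.1429
Deviations: 1.8571, 1.8571, 0.8571, -0.1429, -0.1429, -0.1429, -4.1429
Σ_{t=1}^{6}(y_t−ȳ)(y_{t+1}−ȳ) = 5.5510
γ_1 = 5.5510 / 7 = 0.793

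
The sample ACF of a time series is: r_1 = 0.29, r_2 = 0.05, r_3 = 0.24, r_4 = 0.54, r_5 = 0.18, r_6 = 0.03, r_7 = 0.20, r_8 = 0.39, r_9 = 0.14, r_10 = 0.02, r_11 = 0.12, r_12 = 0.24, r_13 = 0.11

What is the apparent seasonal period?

The largest autocorrelation is r_4 = 0.54, with a weaker echo at lag 8 (0.39); the remaining lags stay at or below 0.29. The elevated value at lag 1 (0.29), dropping to 0.05 at lag 2, reflects decaying short-term dependence rather than seasonality.
The dominant spike at lag 4 indicates a seasonal period of 4.

4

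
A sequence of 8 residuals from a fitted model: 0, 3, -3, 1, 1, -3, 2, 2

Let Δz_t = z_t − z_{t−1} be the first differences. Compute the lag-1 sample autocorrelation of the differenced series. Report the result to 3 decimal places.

-0.609

First differences Δz: 3, -6, 4, 0, -4, 5, 0
Mean of differences = 0.2857
Numerator Σ(Δz_t−Δz̄)(Δz_{t+1}−Δz̄) = -61.7959
Denominator Σ(Δz_t−Δz̄)² = 101.4286
r_1(Δz) = -61.7959 / 101.4286 = -0.609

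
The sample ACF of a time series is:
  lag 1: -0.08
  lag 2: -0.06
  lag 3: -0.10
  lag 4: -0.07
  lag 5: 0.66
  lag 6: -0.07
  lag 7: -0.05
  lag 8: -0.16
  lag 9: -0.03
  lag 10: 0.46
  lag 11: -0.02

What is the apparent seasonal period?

5

The largest autocorrelation is r_5 = 0.66, with a weaker echo at lag 10 (0.46); the remaining lags stay at or below -0.02.
The dominant spike at lag 5 indicates a seasonal period of 5.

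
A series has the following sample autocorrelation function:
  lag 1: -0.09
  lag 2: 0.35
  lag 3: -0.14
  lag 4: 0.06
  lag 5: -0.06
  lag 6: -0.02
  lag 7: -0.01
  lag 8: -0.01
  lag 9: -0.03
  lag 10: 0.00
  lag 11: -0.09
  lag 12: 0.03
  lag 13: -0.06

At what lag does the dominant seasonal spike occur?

The largest autocorrelation is r_2 = 0.35; the remaining lags stay at or below 0.06.
The dominant spike at lag 2 indicates a seasonal period of 2.

2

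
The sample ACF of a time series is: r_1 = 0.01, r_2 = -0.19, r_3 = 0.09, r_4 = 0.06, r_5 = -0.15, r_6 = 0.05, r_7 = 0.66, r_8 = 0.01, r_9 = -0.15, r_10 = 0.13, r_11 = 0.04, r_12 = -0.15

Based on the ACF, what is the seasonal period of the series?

The largest autocorrelation is r_7 = 0.66; the remaining lags stay at or below 0.13.
The dominant spike at lag 7 indicates a seasonal period of 7.

7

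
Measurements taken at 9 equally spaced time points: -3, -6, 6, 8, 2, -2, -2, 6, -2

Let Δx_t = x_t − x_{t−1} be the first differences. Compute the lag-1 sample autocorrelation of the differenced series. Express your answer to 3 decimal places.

First differences Δx: -3, 12, 2, -6, -4, 0, 8, -8
Mean of differences = 0.1250
Numerator Σ(Δx_t−Δx̄)(Δx_{t+1}−Δx̄) = -65.5156
Denominator Σ(Δx_t−Δx̄)² = 336.8750
r_1(Δx) = -65.5156 / 336.8750 = -0.194

-0.194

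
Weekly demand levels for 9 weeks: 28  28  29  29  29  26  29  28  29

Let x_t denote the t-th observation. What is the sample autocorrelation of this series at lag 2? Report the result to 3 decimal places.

0.014

Mean x̄ = (28 + 28 + 29 + 29 + 29 + 26 + 29 + 28 + 29)/9 = 28.3333
Σ(x_t−x̄)(x_{t+2}−x̄) = (-0.2222) + (-0.2222) + (0.4444) + (-1.5556) + (0.4444) + (0.7778) + (0.4444) = 0.1111
Denominator Σ(x_t−x̄)² = 8.0000
r_2 = 0.1111 / 8.0000 = 0.014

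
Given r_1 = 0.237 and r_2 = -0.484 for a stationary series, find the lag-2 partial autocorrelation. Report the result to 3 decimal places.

-0.572

φ_{22} = (r_2 − r_1²) / (1 − r_1²)
r_1² = (0.237)² = 0.056169
Numerator = -0.484 − 0.0562 = -0.5402; denominator = 1 − 0.0562 = 0.9438
φ_{22} = -0.5402 / 0.9438 = -0.572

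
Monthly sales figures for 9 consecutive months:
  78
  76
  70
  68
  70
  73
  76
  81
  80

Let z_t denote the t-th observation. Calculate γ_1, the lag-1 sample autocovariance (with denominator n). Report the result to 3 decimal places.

12.025

Mean z̄ = (78 + 76 + 70 + 68 + 70 + 73 + 76 + 81 + 80)/9 = 74.6667
Σ_{t=1}^{8}(z_t−z̄)(z_{t+1}−z̄) = 108.2222
γ_1 = 108.2222 / 9 = 12.025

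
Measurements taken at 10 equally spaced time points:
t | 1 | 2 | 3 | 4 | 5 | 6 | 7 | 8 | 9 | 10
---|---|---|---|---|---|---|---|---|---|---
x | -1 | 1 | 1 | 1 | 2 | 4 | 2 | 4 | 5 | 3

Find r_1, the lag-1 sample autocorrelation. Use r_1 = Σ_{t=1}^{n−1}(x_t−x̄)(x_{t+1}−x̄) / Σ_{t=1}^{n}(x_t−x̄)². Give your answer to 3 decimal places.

0.445

Mean x̄ = (-1 + 1 + 1 + 1 + 2 + 4 + 2 + 4 + 5 + 3)/10 = 2.2000
Numerator Σ_{t=1}^{9}(x_t−x̄)(x_{t+1}−x̄) = 13.1600
Denominator Σ(x_t−x̄)² = 29.6000
r_1 = 13.1600 / 29.6000 = 0.445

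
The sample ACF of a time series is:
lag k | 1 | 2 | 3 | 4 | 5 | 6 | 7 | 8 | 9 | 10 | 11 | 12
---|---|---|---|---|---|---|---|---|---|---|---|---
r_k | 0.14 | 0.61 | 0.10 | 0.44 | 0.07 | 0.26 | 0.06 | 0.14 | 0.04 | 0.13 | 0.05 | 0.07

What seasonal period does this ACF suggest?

The largest autocorrelation is r_2 = 0.61, with weaker echoes at lags 4 (0.44) and 6 (0.26); the remaining lags stay at or below 0.14.
The dominant spike at lag 2 indicates a seasonal period of 2.

2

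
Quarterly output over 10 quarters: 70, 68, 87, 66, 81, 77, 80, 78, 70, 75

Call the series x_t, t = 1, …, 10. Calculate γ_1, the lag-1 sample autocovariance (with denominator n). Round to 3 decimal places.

-19.044

Mean x̄ = (70 + 68 + 87 + 66 + 81 + 77 + 80 + 78 + 70 + 75)/10 = 75.2000
Σ_{t=1}^{9}(x_t−x̄)(x_{t+1}−x̄) = -190.4400
γ_1 = -190.4400 / 10 = -19.044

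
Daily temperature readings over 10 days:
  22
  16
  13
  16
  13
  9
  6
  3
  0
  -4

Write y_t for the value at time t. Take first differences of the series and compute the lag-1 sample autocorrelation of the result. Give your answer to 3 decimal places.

First differences Δy: -6, -3, 3, -3, -4, -3, -3, -3, -4
Mean of differences = -2.8889
Numerator Σ(Δy_t−Δȳ)(Δy_{t+1}−Δȳ) = -0.5679
Denominator Σ(Δy_t−Δȳ)² = 46.8889
r_1(Δy) = -0.5679 / 46.8889 = -0.012

-0.012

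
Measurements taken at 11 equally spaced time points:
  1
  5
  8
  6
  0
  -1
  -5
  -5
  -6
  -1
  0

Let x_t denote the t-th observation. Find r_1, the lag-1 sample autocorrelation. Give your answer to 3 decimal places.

Mean x̄ = (1 + 5 + 8 + 6 + 0 − 1 − 5 − 5 − 6 − 1 + 0)/11 = 0.1818
Numerator Σ_{t=1}^{10}(x_t−x̄)(x_{t+1}−x̄) = 158.7851
Denominator Σ(x_t−x̄)² = 213.6364
r_1 = 158.7851 / 213.6364 = 0.743

0.743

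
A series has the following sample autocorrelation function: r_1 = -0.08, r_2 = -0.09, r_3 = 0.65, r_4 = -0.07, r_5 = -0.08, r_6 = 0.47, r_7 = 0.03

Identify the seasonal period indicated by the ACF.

3

The largest autocorrelation is r_3 = 0.65, with a weaker echo at lag 6 (0.47); the remaining lags stay at or below 0.03.
The dominant spike at lag 3 indicates a seasonal period of 3.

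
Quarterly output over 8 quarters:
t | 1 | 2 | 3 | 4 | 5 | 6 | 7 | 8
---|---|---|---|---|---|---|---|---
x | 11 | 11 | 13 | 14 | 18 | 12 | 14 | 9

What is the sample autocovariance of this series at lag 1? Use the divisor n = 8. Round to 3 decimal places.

-0.008

Mean x̄ = (11 + 11 + 13 + 14 + 18 + 12 + 14 + 9)/8 = 12.7500
Σ_{t=1}^{7}(x_t−x̄)(x_{t+1}−x̄) = -0.0625
γ_1 = -0.0625 / 8 = -0.008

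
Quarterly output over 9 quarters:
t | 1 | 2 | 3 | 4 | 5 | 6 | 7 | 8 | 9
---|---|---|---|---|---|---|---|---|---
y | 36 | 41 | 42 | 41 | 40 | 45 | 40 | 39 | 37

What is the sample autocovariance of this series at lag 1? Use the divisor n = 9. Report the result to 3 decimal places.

Mean ȳ = (36 + 41 + 42 + 41 + 40 + 45 + 40 + 39 + 37)/9 = 40.1111
Σ_{t=1}^{8}(y_t−ȳ)(y_{t+1}−ȳ) = 2.0988
γ_1 = 2.0988 / 9 = 0.233

0.233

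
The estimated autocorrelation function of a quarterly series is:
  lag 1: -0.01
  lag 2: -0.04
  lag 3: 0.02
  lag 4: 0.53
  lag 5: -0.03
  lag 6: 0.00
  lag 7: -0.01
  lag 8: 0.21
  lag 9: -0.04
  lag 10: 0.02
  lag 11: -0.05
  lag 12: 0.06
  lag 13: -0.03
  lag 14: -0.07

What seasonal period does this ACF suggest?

4

The largest autocorrelation is r_4 = 0.53, with a weaker echo at lag 8 (0.21); the remaining lags stay at or below 0.06.
The dominant spike at lag 4 indicates a seasonal period of 4.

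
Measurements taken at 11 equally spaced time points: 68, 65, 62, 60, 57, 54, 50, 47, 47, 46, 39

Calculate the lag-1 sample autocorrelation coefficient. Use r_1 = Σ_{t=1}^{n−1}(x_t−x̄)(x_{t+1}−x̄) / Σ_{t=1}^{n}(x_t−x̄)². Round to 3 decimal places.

0.677

Mean x̄ = (68 + 65 + 62 + 60 + 57 + 54 + 50 + 47 + 47 + 46 + 39)/11 = 54.0909
Numerator Σ_{t=1}^{10}(x_t−x̄)(x_{t+1}−x̄) = 560.8099
Denominator Σ(x_t−x̄)² = 828.9091
r_1 = 560.8099 / 828.9091 = 0.677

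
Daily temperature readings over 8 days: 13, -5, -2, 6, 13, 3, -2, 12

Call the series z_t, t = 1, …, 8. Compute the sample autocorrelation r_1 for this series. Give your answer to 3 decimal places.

Mean z̄ = (13 − 5 − 2 + 6 + 13 + 3 − 2 + 12)/8 = 4.7500
Σ(z_t−z̄)(z_{t+1}−z̄) = (-80.4375) + (65.8125) + (-8.4375) + (10.3125) + (-14.4375) + (11.8125) + (-48.9375) = -64.3125
Denominator Σ(z_t−z̄)² = 379.5000
r_1 = -64.3125 / 379.5000 = -0.169

-0.169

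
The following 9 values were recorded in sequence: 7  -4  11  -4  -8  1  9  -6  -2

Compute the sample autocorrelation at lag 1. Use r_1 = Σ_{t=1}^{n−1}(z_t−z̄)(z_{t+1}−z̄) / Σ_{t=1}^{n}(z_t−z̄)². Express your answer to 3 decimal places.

Mean z̄ = (7 − 4 + 11 − 4 − 8 + 1 + 9 − 6 − 2)/9 = 0.4444
Numerator Σ_{t=1}^{8}(z_t−z̄)(z_{t+1}−z̄) = -124.7531
Denominator Σ(z_t−z̄)² = 386.2222
r_1 = -124.7531 / 386.2222 = -0.323

-0.323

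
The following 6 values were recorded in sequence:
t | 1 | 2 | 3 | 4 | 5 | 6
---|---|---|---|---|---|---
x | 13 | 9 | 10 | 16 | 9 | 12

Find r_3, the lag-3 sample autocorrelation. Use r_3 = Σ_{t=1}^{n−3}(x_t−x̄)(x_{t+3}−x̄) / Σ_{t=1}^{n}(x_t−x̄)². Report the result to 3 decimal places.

0.327

Mean x̄ = (13 + 9 + 10 + 16 + 9 + 12)/6 = 11.5000
Numerator Σ_{t=1}^{3}(x_t−x̄)(x_{t+3}−x̄) = 12.2500
Denominator Σ(x_t−x̄)² = 37.5000
r_3 = 12.2500 / 37.5000 = 0.327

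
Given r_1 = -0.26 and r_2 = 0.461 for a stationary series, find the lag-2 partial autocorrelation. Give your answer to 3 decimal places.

0.422

φ_{22} = (r_2 − r_1²) / (1 − r_1²)
r_1² = (-0.26)² = 0.0676
Numerator = 0.461 − 0.0676 = 0.3934; denominator = 1 − 0.0676 = 0.9324
φ_{22} = 0.3934 / 0.9324 = 0.422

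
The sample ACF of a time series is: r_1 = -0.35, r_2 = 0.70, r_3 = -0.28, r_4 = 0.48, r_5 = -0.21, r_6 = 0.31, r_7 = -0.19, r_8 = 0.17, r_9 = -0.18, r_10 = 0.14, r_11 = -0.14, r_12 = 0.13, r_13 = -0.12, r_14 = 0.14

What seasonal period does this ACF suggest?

The largest autocorrelation is r_2 = 0.70, with weaker echoes at lags 4 (0.48), 6 (0.31) and 8 (0.17); the remaining lags stay at or below 0.14.
The dominant spike at lag 2 indicates a seasonal period of 2.

2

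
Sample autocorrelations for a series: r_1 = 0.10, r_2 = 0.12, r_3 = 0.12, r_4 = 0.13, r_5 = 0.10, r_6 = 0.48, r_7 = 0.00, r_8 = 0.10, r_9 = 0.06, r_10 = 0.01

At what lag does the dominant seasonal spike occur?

The largest autocorrelation is r_6 = 0.48; the remaining lags stay at or below 0.13.
The dominant spike at lag 6 indicates a seasonal period of 6.

6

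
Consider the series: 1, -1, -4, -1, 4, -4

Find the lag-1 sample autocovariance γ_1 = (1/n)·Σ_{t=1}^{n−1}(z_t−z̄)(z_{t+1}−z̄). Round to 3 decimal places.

-2.560

Mean z̄ = (1 − 1 − 4 − 1 + 4 − 4)/6 = -0.8333
Deviations: 1.8333, -0.1667, -3.1667, -0.1667, 4.8333, -3.1667
Σ_{t=1}^{5}(z_t−z̄)(z_{t+1}−z̄) = -15.3611
γ_1 = -15.3611 / 6 = -2.560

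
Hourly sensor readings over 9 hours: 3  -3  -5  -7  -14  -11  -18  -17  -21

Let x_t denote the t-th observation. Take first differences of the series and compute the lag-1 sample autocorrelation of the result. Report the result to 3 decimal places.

First differences Δx: -6, -2, -2, -7, 3, -7, 1, -4
Mean of differences = -3.0000
Numerator Σ(Δx_t−Δx̄)(Δx_{t+1}−Δx̄) = -74.0000
Denominator Σ(Δx_t−Δx̄)² = 96.0000
r_1(Δx) = -74.0000 / 96.0000 = -0.771

-0.771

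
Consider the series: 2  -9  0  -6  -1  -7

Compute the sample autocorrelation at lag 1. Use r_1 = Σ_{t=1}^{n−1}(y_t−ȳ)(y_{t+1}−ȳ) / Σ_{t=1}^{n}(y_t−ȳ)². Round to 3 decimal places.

-0.751

Mean ȳ = (2 − 9 + 0 − 6 − 1 − 7)/6 = -3.5000
Σ(y_t−ȳ)(y_{t+1}−ȳ) = (-30.2500) + (-19.2500) + (-8.7500) + (-6.2500) + (-8.7500) = -73.2500
Denominator Σ(y_t−ȳ)² = 97.5000
r_1 = -73.2500 / 97.5000 = -0.751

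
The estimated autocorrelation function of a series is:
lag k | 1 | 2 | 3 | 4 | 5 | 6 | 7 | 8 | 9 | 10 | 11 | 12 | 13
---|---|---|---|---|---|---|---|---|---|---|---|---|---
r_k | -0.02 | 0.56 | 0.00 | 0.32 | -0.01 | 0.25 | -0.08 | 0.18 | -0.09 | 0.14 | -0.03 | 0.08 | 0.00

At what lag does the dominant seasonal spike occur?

2

The largest autocorrelation is r_2 = 0.56, with weaker echoes at lags 4 (0.32), 6 (0.25) and 8 (0.18); the remaining lags stay at or below 0.14.
The dominant spike at lag 2 indicates a seasonal period of 2.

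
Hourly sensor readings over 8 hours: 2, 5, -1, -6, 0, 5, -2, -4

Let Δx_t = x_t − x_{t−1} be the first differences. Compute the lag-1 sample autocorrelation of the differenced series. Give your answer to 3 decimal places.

-0.088

First differences Δx: 3, -6, -5, 6, 5, -7, -2
Mean of differences = -0.8571
Numerator Σ(Δx_t−Δx̄)(Δx_{t+1}−Δx̄) = -15.7347
Denominator Σ(Δx_t−Δx̄)² = 178.8571
r_1(Δx) = -15.7347 / 178.8571 = -0.088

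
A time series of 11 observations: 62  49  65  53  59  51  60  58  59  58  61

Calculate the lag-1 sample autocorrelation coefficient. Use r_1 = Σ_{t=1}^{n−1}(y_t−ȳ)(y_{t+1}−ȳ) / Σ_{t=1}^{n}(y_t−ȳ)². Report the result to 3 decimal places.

Mean ȳ = (62 + 49 + 65 + 53 + 59 + 51 + 60 + 58 + 59 + 58 + 61)/11 = 57.7273
Numerator Σ_{t=1}^{10}(y_t−ȳ)(y_{t+1}−ȳ) = -162.8017
Denominator Σ(y_t−ȳ)² = 234.1818
r_1 = -162.8017 / 234.1818 = -0.695

-0.695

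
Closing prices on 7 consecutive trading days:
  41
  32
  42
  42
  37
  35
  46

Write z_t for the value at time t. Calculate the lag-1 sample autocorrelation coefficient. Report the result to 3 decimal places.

Mean z̄ = (41 + 32 + 42 + 42 + 37 + 35 + 46)/7 = 39.2857
Numerator Σ_{t=1}^{6}(z_t−z̄)(z_{t+1}−z̄) = -50.0816
Denominator Σ(z_t−z̄)² = 139.4286
r_1 = -50.0816 / 139.4286 = -0.359

-0.359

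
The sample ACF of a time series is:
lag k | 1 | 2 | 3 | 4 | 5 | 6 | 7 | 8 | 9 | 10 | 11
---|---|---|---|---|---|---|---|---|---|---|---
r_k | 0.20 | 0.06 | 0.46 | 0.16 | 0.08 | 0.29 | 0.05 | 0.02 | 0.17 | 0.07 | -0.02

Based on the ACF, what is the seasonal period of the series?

3

The largest autocorrelation is r_3 = 0.46, with a weaker echo at lag 6 (0.29); the remaining lags stay at or below 0.20. The elevated value at lag 1 (0.20), dropping to 0.06 at lag 2, reflects decaying short-term dependence rather than seasonality.
The dominant spike at lag 3 indicates a seasonal period of 3.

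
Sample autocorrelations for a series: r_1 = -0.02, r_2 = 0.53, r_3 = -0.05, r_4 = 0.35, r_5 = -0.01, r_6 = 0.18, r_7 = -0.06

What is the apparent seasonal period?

The largest autocorrelation is r_2 = 0.53, with weaker echoes at lags 4 (0.35) and 6 (0.18); the remaining lags stay at or below -0.01.
The dominant spike at lag 2 indicates a seasonal period of 2.

2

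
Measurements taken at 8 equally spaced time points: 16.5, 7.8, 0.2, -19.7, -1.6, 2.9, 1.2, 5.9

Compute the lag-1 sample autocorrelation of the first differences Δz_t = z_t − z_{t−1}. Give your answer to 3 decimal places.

-0.101

First differences Δz: -8.7, -7.6, -19.9, 18.1, 4.5, -1.7, 4.7
Mean of differences = -1.5143
Numerator Σ(Δz_t−Δz̄)(Δz_{t+1}−Δz̄) = -89.3073
Denominator Σ(Δz_t−Δz̄)² = 886.2486
r_1(Δz) = -89.3073 / 886.2486 = -0.101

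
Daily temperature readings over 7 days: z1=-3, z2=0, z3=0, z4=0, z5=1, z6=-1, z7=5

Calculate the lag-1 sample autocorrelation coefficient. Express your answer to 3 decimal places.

-0.172

Mean z̄ = (-3 + 0 + 0 + 0 + 1 − 1 + 5)/7 = 0.2857
Deviations from mean: -3.2857, -0.2857, -0.2857, -0.2857, 0.7143, -1.2857, 4.7143
Numerator Σ_{t=1}^{6}(z_t−z̄)(z_{t+1}−z̄) = -6.0816
Denominator Σ(z_t−z̄)² = 35.4286
r_1 = -6.0816 / 35.4286 = -0.172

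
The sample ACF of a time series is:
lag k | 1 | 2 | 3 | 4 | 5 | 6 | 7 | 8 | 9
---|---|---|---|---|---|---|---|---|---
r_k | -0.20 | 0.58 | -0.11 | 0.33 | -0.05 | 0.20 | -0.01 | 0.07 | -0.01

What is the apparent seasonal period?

2

The largest autocorrelation is r_2 = 0.58, with weaker echoes at lags 4 (0.33) and 6 (0.20); the remaining lags stay at or below 0.07.
The dominant spike at lag 2 indicates a seasonal period of 2.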